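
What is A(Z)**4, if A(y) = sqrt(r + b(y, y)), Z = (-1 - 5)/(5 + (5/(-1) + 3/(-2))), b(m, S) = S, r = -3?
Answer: 1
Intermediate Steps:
Z = 4 (Z = -6/(5 + (5*(-1) + 3*(-1/2))) = -6/(5 + (-5 - 3/2)) = -6/(5 - 13/2) = -6/(-3/2) = -6*(-2/3) = 4)
A(y) = sqrt(-3 + y)
A(Z)**4 = (sqrt(-3 + 4))**4 = (sqrt(1))**4 = 1**4 = 1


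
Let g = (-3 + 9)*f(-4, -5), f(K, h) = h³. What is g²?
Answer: 562500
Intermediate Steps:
g = -750 (g = (-3 + 9)*(-5)³ = 6*(-125) = -750)
g² = (-750)² = 562500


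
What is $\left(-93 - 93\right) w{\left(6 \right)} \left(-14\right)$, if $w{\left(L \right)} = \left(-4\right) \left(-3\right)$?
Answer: $31248$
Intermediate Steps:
$w{\left(L \right)} = 12$
$\left(-93 - 93\right) w{\left(6 \right)} \left(-14\right) = \left(-93 - 93\right) 12 \left(-14\right) = \left(-186\right) \left(-168\right) = 31248$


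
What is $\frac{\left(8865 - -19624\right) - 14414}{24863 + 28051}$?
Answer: $\frac{14075}{52914} \approx 0.266$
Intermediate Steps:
$\frac{\left(8865 - -19624\right) - 14414}{24863 + 28051} = \frac{\left(8865 + 19624\right) - 14414}{52914} = \left(28489 - 14414\right) \frac{1}{52914} = 14075 \cdot \frac{1}{52914} = \frac{14075}{52914}$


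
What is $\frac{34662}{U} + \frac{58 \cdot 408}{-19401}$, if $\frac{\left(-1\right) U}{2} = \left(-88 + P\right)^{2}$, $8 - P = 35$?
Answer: $- \frac{7462013}{2949175} \approx -2.5302$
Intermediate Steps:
$P = -27$ ($P = 8 - 35 = -27$)
$U = -26450$ ($U = - 2 \left(-88 - 27\right)^{2} = - 2 \left(-115\right)^{2} = \left(-2\right) 13225 = -26450$)
$\frac{34662}{U} + \frac{58 \cdot 408}{-19401} = \frac{34662}{-26450} + \frac{58 \cdot 408}{-19401} = 34662 \left(- \frac{1}{26450}\right) + 23664 \left(- \frac{1}{19401}\right) = - \frac{17331}{13225} - \frac{272}{223} = - \frac{7462013}{2949175}$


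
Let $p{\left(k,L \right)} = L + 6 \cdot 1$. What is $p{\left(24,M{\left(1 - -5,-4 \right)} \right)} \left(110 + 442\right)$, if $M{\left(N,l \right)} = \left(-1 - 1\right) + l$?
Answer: $0$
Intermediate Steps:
$M{\left(N,l \right)} = -2 + l$
$p{\left(k,L \right)} = 6 + L$ ($p{\left(k,L \right)} = L + 6 = 6 + L$)
$p{\left(24,M{\left(1 - -5,-4 \right)} \right)} \left(110 + 442\right) = \left(6 - 6\right) \left(110 + 442\right) = \left(6 - 6\right) 552 = 0 \cdot 552 = 0$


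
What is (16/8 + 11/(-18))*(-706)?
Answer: -8825/9 ≈ -980.56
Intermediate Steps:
(16/8 + 11/(-18))*(-706) = (16*(⅛) + 11*(-1/18))*(-706) = (2 - 11/18)*(-706) = (25/18)*(-706) = -8825/9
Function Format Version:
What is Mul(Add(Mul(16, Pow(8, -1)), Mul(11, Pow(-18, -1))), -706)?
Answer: Rational(-8825, 9) ≈ -980.56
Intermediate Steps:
Mul(Add(Mul(16, Pow(8, -1)), Mul(11, Pow(-18, -1))), -706) = Mul(Add(Mul(16, Rational(1, 8)), Mul(11, Rational(-1, 18))), -706) = Mul(Add(2, Rational(-11, 18)), -706) = Mul(Rational(25, 18), -706) = Rational(-8825, 9)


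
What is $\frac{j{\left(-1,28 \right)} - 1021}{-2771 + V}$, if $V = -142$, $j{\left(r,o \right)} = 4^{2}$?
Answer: $\frac{335}{971} \approx 0.34501$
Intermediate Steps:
$j{\left(r,o \right)} = 16$
$\frac{j{\left(-1,28 \right)} - 1021}{-2771 + V} = \frac{16 - 1021}{-2771 - 142} = - \frac{1005}{-2913} = \left(-1005\right) \left(- \frac{1}{2913}\right) = \frac{335}{971}$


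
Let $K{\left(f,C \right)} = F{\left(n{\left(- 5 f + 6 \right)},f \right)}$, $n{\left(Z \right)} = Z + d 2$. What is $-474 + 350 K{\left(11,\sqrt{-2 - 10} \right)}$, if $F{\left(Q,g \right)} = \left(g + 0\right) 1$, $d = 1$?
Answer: $3376$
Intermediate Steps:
$n{\left(Z \right)} = 2 + Z$ ($n{\left(Z \right)} = Z + 1 \cdot 2 = Z + 2 = 2 + Z$)
$F{\left(Q,g \right)} = g$ ($F{\left(Q,g \right)} = g 1 = g$)
$K{\left(f,C \right)} = f$
$-474 + 350 K{\left(11,\sqrt{-2 - 10} \right)} = -474 + 350 \cdot 11 = -474 + 3850 = 3376$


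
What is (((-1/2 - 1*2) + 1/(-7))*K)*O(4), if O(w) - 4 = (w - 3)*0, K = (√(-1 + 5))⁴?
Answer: -1184/7 ≈ -169.14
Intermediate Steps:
K = 16 (K = (√4)⁴ = 2⁴ = 16)
O(w) = 4 (O(w) = 4 + (w - 3)*0 = 4 + (-3 + w)*0 = 4 + 0 = 4)
(((-1/2 - 1*2) + 1/(-7))*K)*O(4) = (((-1/2 - 1*2) + 1/(-7))*16)*4 = (((-1*½ - 2) - ⅐)*16)*4 = (((-½ - 2) - ⅐)*16)*4 = ((-5/2 - ⅐)*16)*4 = -37/14*16*4 = -296/7*4 = -1184/7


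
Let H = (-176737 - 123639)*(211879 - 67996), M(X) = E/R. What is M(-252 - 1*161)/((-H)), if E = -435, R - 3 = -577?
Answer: 145/8269235334864 ≈ 1.7535e-11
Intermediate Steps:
R = -574 (R = 3 - 577 = -574)
M(X) = 435/574 (M(X) = -435/(-574) = -435*(-1/574) = 435/574)
H = -43219000008 (H = -300376*143883 = -43219000008)
M(-252 - 1*161)/((-H)) = 435/(574*((-1*(-43219000008)))) = (435/574)/43219000008 = (435/574)*(1/43219000008) = 145/8269235334864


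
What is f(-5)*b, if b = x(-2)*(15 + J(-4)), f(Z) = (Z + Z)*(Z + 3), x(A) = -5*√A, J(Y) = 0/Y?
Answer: -1500*I*√2 ≈ -2121.3*I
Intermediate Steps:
J(Y) = 0
f(Z) = 2*Z*(3 + Z) (f(Z) = (2*Z)*(3 + Z) = 2*Z*(3 + Z))
b = -75*I*√2 (b = (-5*I*√2)*(15 + 0) = -5*I*√2*15 = -75*I*√2 ≈ -106.07*I)
f(-5)*b = (2*(-5)*(3 - 5))*(-75*I*√2) = (2*(-5)*(-2))*(-75*I*√2) = 20*(-75*I*√2) = -1500*I*√2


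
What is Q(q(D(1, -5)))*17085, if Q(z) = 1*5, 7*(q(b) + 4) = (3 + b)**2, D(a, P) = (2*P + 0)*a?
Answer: 85425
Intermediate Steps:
D(a, P) = 2*P*a (D(a, P) = (2*P)*a = 2*P*a)
q(b) = -4 + (3 + b)**2/7
Q(z) = 5
Q(q(D(1, -5)))*17085 = 5*17085 = 85425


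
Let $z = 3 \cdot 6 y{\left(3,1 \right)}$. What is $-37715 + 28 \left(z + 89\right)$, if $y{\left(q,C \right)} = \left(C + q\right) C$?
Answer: $-33207$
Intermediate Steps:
$y{\left(q,C \right)} = C \left(C + q\right)$
$z = 72$ ($z = 3 \cdot 6 \cdot 1 \left(1 + 3\right) = 18 \cdot 1 \cdot 4 = 18 \cdot 4 = 72$)
$-37715 + 28 \left(z + 89\right) = -37715 + 28 \left(72 + 89\right) = -37715 + 28 \cdot 161 = -37715 + 4508 = -33207$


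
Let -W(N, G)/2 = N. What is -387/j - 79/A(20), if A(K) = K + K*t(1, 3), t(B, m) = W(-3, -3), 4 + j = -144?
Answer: 5311/2590 ≈ 2.0506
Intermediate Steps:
j = -148 (j = -4 - 144 = -148)
W(N, G) = -2*N
t(B, m) = 6 (t(B, m) = -2*(-3) = 6)
A(K) = 7*K (A(K) = K + K*6 = K + 6*K = 7*K)
-387/j - 79/A(20) = -387/(-148) - 79/(7*20) = -387*(-1/148) - 79/140 = 387/148 - 79*1/140 = 387/148 - 79/140 = 5311/2590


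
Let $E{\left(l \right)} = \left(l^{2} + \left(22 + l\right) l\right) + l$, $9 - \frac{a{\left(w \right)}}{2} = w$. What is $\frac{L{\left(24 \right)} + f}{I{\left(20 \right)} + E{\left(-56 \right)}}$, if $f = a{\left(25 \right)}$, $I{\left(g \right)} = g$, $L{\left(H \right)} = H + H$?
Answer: $\frac{4}{1251} \approx 0.0031974$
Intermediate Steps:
$L{\left(H \right)} = 2 H$
$a{\left(w \right)} = 18 - 2 w$
$f = -32$ ($f = 18 - 50 = -32$)
$E{\left(l \right)} = l + l^{2} + l \left(22 + l\right)$ ($E{\left(l \right)} = \left(l^{2} + l \left(22 + l\right)\right) + l = l + l^{2} + l \left(22 + l\right)$)
$\frac{L{\left(24 \right)} + f}{I{\left(20 \right)} + E{\left(-56 \right)}} = \frac{2 \cdot 24 - 32}{20 - 56 \left(23 + 2 \left(-56\right)\right)} = \frac{48 - 32}{20 - 56 \left(23 - 112\right)} = \frac{16}{20 - -4984} = \frac{16}{20 + 4984} = \frac{16}{5004} = 16 \cdot \frac{1}{5004} = \frac{4}{1251}$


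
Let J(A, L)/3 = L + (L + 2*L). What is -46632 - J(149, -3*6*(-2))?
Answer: -47064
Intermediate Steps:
J(A, L) = 12*L (J(A, L) = 3*(L + (L + 2*L)) = 3*(L + 3*L) = 3*(4*L) = 12*L)
-46632 - J(149, -3*6*(-2)) = -46632 - 12*-3*6*(-2) = -46632 - 12*(-18*(-2)) = -46632 - 12*36 = -46632 - 1*432 = -46632 - 432 = -47064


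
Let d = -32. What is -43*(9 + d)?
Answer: 989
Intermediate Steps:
-43*(9 + d) = -43*(9 - 32) = -43*(-23) = 989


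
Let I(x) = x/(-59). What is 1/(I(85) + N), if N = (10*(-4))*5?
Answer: -59/11885 ≈ -0.0049642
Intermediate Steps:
I(x) = -x/59 (I(x) = x*(-1/59) = -x/59)
N = -200 (N = -40*5 = -200)
1/(I(85) + N) = 1/(-1/59*85 - 200) = 1/(-85/59 - 200) = 1/(-11885/59) = -59/11885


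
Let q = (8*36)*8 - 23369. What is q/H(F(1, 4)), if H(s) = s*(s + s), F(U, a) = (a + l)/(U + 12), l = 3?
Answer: -3559985/98 ≈ -36326.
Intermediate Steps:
F(U, a) = (3 + a)/(12 + U) (F(U, a) = (a + 3)/(U + 12) = (3 + a)/(12 + U))
H(s) = 2*s**2 (H(s) = s*(2*s) = 2*s**2)
q = -21065 (q = 288*8 - 23369 = 2304 - 23369 = -21065)
q/H(F(1, 4)) = -21065*(12 + 1)**2/(2*(3 + 4)**2) = -21065/(2*(7/13)**2) = -21065/(2*(49/169)) = -21065/98/169 = -21065*169/98 = -3559985/98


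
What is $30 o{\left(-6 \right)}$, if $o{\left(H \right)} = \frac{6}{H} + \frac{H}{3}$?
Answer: $-90$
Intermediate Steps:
$o{\left(H \right)} = \frac{6}{H} + \frac{H}{3}$ ($o{\left(H \right)} = \frac{6}{H} + H \frac{1}{3} = \frac{6}{H} + \frac{H}{3}$)
$30 o{\left(-6 \right)} = 30 \left(\frac{6}{-6} + \frac{1}{3} \left(-6\right)\right) = 30 \left(6 \left(- \frac{1}{6}\right) - 2\right) = 30 \left(-1 - 2\right) = 30 \left(-3\right) = -90$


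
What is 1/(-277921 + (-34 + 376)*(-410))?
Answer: -1/418141 ≈ -2.3915e-6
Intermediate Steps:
1/(-277921 + (-34 + 376)*(-410)) = 1/(-277921 + 342*(-410)) = 1/(-277921 - 140220) = 1/(-418141) = -1/418141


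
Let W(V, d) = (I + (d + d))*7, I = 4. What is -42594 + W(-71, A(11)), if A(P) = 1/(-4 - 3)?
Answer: -42568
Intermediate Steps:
A(P) = -1/7 (A(P) = 1/(-7) = -1/7)
W(V, d) = 28 + 14*d (W(V, d) = (4 + (d + d))*7 = (4 + 2*d)*7 = 28 + 14*d)
-42594 + W(-71, A(11)) = -42594 + (28 + 14*(-1/7)) = -42594 + (28 - 2) = -42594 + 26 = -42568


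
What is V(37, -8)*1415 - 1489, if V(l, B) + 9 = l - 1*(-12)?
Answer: 55111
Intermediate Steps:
V(l, B) = 3 + l (V(l, B) = -9 + (l - 1*(-12)) = -9 + (l + 12) = -9 + (12 + l) = 3 + l)
V(37, -8)*1415 - 1489 = (3 + 37)*1415 - 1489 = 40*1415 - 1489 = 56600 - 1489 = 55111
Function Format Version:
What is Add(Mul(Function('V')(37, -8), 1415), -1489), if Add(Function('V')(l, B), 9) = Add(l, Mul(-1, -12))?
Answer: 55111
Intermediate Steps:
Function('V')(l, B) = Add(3, l) (Function('V')(l, B) = Add(-9, Add(l, Mul(-1, -12))) = Add(-9, Add(l, 12)) = Add(-9, Add(12, l)) = Add(3, l))
Add(Mul(Function('V')(37, -8), 1415), -1489) = Add(Mul(Add(3, 37), 1415), -1489) = Add(Mul(40, 1415), -1489) = Add(56600, -1489) = 55111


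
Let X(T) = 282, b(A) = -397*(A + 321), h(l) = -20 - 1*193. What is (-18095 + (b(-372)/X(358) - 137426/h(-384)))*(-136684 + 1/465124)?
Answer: 7373482692262738945/3104237576 ≈ 2.3753e+9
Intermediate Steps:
h(l) = -213 (h(l) = -20 - 193 = -213)
b(A) = -127437 - 397*A (b(A) = -397*(321 + A) = -127437 - 397*A)
(-18095 + (b(-372)/X(358) - 137426/h(-384)))*(-136684 + 1/465124) = (-18095 + ((-127437 - 397*(-372))/282 - 137426/(-213)))*(-136684 + 1/465124) = (-18095 + ((-127437 + 147684)*(1/282) - 137426*(-1/213)))*(-136684 + 1/465124) = (-18095 + (20247*(1/282) + 137426/213))*(-63575008815/465124) = (-18095 + (6749/94 + 137426/213))*(-63575008815/465124) = (-18095 + 14355581/20022)*(-63575008815/465124) = -347942509/20022*(-63575008815/465124) = 7373482692262738945/3104237576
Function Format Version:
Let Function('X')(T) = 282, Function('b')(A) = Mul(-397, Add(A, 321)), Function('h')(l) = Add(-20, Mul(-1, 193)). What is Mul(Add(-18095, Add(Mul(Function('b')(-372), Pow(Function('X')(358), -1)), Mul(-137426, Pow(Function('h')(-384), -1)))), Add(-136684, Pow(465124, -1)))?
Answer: Rational(7373482692262738945, 3104237576) ≈ 2.3753e+9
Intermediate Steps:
Function('h')(l) = -213 (Function('h')(l) = Add(-20, -193) = -213)
Function('b')(A) = Add(-127437, Mul(-397, A)) (Function('b')(A) = Mul(-397, Add(321, A)) = Add(-127437, Mul(-397, A)))
Mul(Add(-18095, Add(Mul(Function('b')(-372), Pow(Function('X')(358), -1)), Mul(-137426, Pow(Function('h')(-384), -1)))), Add(-136684, Pow(465124, -1))) = Mul(Add(-18095, Add(Mul(Add(-127437, Mul(-397, -372)), Pow(282, -1)), Mul(-137426, Pow(-213, -1)))), Add(-136684, Pow(465124, -1))) = Mul(Add(-18095, Add(Mul(Add(-127437, 147684), Rational(1, 282)), Mul(-137426, Rational(-1, 213)))), Add(-136684, Rational(1, 465124))) = Mul(Add(-18095, Add(Mul(20247, Rational(1, 282)), Rational(137426, 213))), Rational(-63575008815, 465124)) = Mul(Add(-18095, Add(Rational(6749, 94), Rational(137426, 213))), Rational(-63575008815, 465124)) = Mul(Add(-18095, Rational(14355581, 20022)), Rational(-63575008815, 465124)) = Mul(Rational(-347942509, 20022), Rational(-63575008815, 465124)) = Rational(7373482692262738945, 3104237576)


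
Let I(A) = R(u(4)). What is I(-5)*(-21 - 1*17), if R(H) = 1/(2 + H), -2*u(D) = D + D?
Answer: 19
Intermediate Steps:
u(D) = -D (u(D) = -(D + D)/2 = -D)
I(A) = -½ (I(A) = 1/(2 - 1*4) = 1/(2 - 4) = 1/(-2) = -½)
I(-5)*(-21 - 1*17) = -(-21 - 1*17)/2 = -(-21 - 17)/2 = -½*(-38) = 19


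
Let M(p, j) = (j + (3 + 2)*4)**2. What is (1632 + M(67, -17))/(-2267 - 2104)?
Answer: -547/1457 ≈ -0.37543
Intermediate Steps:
M(p, j) = (20 + j)**2 (M(p, j) = (j + 5*4)**2 = (j + 20)**2 = (20 + j)**2)
(1632 + M(67, -17))/(-2267 - 2104) = (1632 + (20 - 17)**2)/(-2267 - 2104) = (1632 + 3**2)/(-4371) = (1632 + 9)*(-1/4371) = 1641*(-1/4371) = -547/1457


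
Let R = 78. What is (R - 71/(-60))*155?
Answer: 147281/12 ≈ 12273.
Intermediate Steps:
(R - 71/(-60))*155 = (78 - 71/(-60))*155 = (78 - 71*(-1/60))*155 = (78 + 71/60)*155 = (4751/60)*155 = 147281/12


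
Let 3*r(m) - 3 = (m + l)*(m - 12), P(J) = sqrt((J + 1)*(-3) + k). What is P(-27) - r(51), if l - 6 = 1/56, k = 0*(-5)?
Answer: -41565/56 + sqrt(78) ≈ -733.40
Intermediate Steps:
k = 0
l = 337/56 (l = 6 + 1/56 = 337/56 ≈ 6.0179)
P(J) = sqrt(-3 - 3*J) (P(J) = sqrt((J + 1)*(-3) + 0) = sqrt((1 + J)*(-3) + 0) = sqrt((-3 - 3*J) + 0) = sqrt(-3 - 3*J))
r(m) = 1 + (-12 + m)*(337/56 + m)/3 (r(m) = 1 + ((m + 337/56)*(m - 12))/3 = 1 + ((337/56 + m)*(-12 + m))/3 = 1 + ((-12 + m)*(337/56 + m))/3 = 1 + (-12 + m)*(337/56 + m)/3)
P(-27) - r(51) = sqrt(-3 - 3*(-27)) - (-323/14 - 335/168*51 + (1/3)*51**2) = sqrt(-3 + 81) - (-323/14 - 5695/56 + (1/3)*2601) = sqrt(78) - (-323/14 - 5695/56 + 867) = sqrt(78) - 1*41565/56 = sqrt(78) - 41565/56 = -41565/56 + sqrt(78)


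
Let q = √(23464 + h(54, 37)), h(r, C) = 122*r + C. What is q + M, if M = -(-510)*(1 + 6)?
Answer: 3570 + √30089 ≈ 3743.5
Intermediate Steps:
h(r, C) = C + 122*r
M = 3570 (M = -(-510)*7 = -102*(-35) = 3570)
q = √30089 (q = √(23464 + (37 + 122*54)) = √(23464 + (37 + 6588)) = √(23464 + 6625) = √30089 ≈ 173.46)
q + M = √30089 + 3570 = 3570 + √30089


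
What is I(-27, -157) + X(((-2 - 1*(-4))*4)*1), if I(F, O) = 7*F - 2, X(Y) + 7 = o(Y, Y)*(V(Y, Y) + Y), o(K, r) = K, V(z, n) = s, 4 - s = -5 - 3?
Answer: -38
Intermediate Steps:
s = 12 (s = 4 - (-5 - 3) = 4 - 1*(-8) = 4 + 8 = 12)
V(z, n) = 12
X(Y) = -7 + Y*(12 + Y)
I(F, O) = -2 + 7*F
I(-27, -157) + X(((-2 - 1*(-4))*4)*1) = (-2 + 7*(-27)) + (-7 + (((-2 - 1*(-4))*4)*1)² + 12*(((-2 - 1*(-4))*4)*1)) = (-2 - 189) + (-7 + (((-2 + 4)*4)*1)² + 12*(((-2 + 4)*4)*1)) = -191 + (-7 + ((2*4)*1)² + 12*((2*4)*1)) = -191 + (-7 + (8*1)² + 12*(8*1)) = -191 + (-7 + 8² + 12*8) = -191 + (-7 + 64 + 96) = -191 + 153 = -38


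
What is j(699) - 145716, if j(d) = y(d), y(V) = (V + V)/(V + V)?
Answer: -145715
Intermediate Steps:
y(V) = 1 (y(V) = (2*V)/((2*V)) = (2*V)*(1/(2*V)) = 1)
j(d) = 1
j(699) - 145716 = 1 - 145716 = -145715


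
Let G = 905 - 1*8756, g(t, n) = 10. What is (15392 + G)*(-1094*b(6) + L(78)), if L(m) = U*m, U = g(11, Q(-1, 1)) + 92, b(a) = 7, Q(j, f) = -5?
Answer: 2247218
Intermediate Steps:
G = -7851 (G = 905 - 8756 = -7851)
U = 102 (U = 10 + 92 = 102)
L(m) = 102*m
(15392 + G)*(-1094*b(6) + L(78)) = (15392 - 7851)*(-1094*7 + 102*78) = 7541*(-7658 + 7956) = 7541*298 = 2247218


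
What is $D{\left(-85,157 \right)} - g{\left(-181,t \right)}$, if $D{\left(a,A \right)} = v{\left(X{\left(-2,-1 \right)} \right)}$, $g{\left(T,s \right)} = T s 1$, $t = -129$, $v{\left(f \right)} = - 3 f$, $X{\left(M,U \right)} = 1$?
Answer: $-23352$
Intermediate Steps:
$g{\left(T,s \right)} = T s$
$D{\left(a,A \right)} = -3$ ($D{\left(a,A \right)} = \left(-3\right) 1 = -3$)
$D{\left(-85,157 \right)} - g{\left(-181,t \right)} = -3 - \left(-181\right) \left(-129\right) = -3 - 23349 = -23352$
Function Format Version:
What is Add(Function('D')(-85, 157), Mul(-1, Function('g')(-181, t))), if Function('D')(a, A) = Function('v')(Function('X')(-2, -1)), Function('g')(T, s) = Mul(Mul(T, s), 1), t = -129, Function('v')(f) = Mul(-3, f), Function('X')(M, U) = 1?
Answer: -23352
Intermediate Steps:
Function('g')(T, s) = Mul(T, s)
Function('D')(a, A) = -3 (Function('D')(a, A) = Mul(-3, 1) = -3)
Add(Function('D')(-85, 157), Mul(-1, Function('g')(-181, t))) = Add(-3, Mul(-1, Mul(-181, -129))) = Add(-3, Mul(-1, 23349)) = Add(-3, -23349) = -23352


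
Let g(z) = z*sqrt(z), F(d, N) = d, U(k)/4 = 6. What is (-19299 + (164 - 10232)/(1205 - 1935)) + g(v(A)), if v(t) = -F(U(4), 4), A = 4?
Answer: -7039101/365 - 48*I*sqrt(6) ≈ -19285.0 - 117.58*I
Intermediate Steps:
U(k) = 24 (U(k) = 4*6 = 24)
v(t) = -24 (v(t) = -1*24 = -24)
g(z) = z**(3/2)
(-19299 + (164 - 10232)/(1205 - 1935)) + g(v(A)) = (-19299 + (164 - 10232)/(1205 - 1935)) + (-24)**(3/2) = (-19299 - 10068/(-730)) - 48*I*sqrt(6) = (-19299 - 10068*(-1/730)) - 48*I*sqrt(6) = (-19299 + 5034/365) - 48*I*sqrt(6) = -7039101/365 - 48*I*sqrt(6)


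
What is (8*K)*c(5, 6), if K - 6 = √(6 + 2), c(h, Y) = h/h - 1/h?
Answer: 192/5 + 64*√2/5 ≈ 56.502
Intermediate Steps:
c(h, Y) = 1 - 1/h
K = 6 + 2*√2 (K = 6 + √(6 + 2) = 6 + √8 = 6 + 2*√2 ≈ 8.8284)
(8*K)*c(5, 6) = (8*(6 + 2*√2))*((-1 + 5)/5) = (48 + 16*√2)*((⅕)*4) = (48 + 16*√2)*(⅘) = 192/5 + 64*√2/5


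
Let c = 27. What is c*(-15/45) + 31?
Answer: 22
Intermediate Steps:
c*(-15/45) + 31 = 27*(-15/45) + 31 = 27*(-15*1/45) + 31 = 27*(-1/3) + 31 = -9 + 31 = 22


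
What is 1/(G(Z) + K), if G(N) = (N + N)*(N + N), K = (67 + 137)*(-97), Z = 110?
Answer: 1/28612 ≈ 3.4950e-5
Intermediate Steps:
K = -19788 (K = 204*(-97) = -19788)
G(N) = 4*N² (G(N) = (2*N)*(2*N) = 4*N²)
1/(G(Z) + K) = 1/(4*110² - 19788) = 1/(4*12100 - 19788) = 1/(48400 - 19788) = 1/28612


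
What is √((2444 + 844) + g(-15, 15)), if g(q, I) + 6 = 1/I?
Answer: √738465/15 ≈ 57.289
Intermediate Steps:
g(q, I) = -6 + 1/I
√((2444 + 844) + g(-15, 15)) = √((2444 + 844) + (-6 + 1/15)) = √(3288 + (-6 + 1/15)) = √(3288 - 89/15) = √(49231/15) = √738465/15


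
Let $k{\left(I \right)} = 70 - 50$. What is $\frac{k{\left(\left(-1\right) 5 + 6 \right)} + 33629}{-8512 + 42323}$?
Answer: $\frac{33649}{33811} \approx 0.99521$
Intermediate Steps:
$k{\left(I \right)} = 20$ ($k{\left(I \right)} = 70 - 50 = 20$)
$\frac{k{\left(\left(-1\right) 5 + 6 \right)} + 33629}{-8512 + 42323} = \frac{20 + 33629}{-8512 + 42323} = \frac{33649}{33811}$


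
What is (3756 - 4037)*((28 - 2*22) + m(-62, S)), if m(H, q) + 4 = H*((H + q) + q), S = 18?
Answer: -447352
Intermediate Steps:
m(H, q) = -4 + H*(H + 2*q) (m(H, q) = -4 + H*((H + q) + q) = -4 + H*(H + 2*q))
(3756 - 4037)*((28 - 2*22) + m(-62, S)) = (3756 - 4037)*((28 - 2*22) + (-4 + (-62)**2 + 2*(-62)*18)) = -281*((28 - 44) + (-4 + 3844 - 2232)) = -281*(-16 + 1608) = -281*1592 = -447352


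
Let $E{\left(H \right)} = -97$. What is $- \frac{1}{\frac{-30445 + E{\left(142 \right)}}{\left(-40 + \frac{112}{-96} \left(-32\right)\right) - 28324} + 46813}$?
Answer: $- \frac{42490}{1989130183} \approx -2.1361 \cdot 10^{-5}$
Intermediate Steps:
$- \frac{1}{\frac{-30445 + E{\left(142 \right)}}{\left(-40 + \frac{112}{-96} \left(-32\right)\right) - 28324} + 46813} = - \frac{1}{\frac{-30445 - 97}{\left(-40 + \frac{112}{-96} \left(-32\right)\right) - 28324} + 46813} = - \frac{1}{- \frac{30542}{\left(-40 + 112 \left(- \frac{1}{96}\right) \left(-32\right)\right) - 28324} + 46813} = - \frac{1}{- \frac{30542}{\left(-40 - - \frac{112}{3}\right) - 28324} + 46813} = - \frac{1}{- \frac{30542}{\left(-40 + \frac{112}{3}\right) - 28324} + 46813} = - \frac{1}{- \frac{30542}{- \frac{8}{3} - 28324} + 46813} = - \frac{1}{- \frac{30542}{- \frac{84980}{3}} + 46813} = - \frac{1}{\left(-30542\right) \left(- \frac{3}{84980}\right) + 46813} = - \frac{1}{\frac{45813}{42490} + 46813} = - \frac{1}{\frac{1989130183}{42490}} = \left(-1\right) \frac{42490}{1989130183} = - \frac{42490}{1989130183}$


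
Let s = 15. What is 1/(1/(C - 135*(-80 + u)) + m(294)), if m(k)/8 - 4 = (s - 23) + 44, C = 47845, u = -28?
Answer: 62425/19976001 ≈ 0.0031250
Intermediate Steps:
m(k) = 320 (m(k) = 32 + 8*((15 - 23) + 44) = 32 + 8*(-8 + 44) = 32 + 8*36 = 32 + 288 = 320)
1/(1/(C - 135*(-80 + u)) + m(294)) = 1/(1/(47845 - 135*(-80 - 28)) + 320) = 1/(1/(47845 - 135*(-108)) + 320) = 1/(1/(47845 + 14580) + 320) = 1/(1/62425 + 320) = 1/(19976001/62425) = 62425/19976001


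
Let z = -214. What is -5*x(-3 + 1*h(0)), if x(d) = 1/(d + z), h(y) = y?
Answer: 5/217 ≈ 0.023041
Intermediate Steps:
x(d) = 1/(-214 + d) (x(d) = 1/(d - 214) = 1/(-214 + d))
-5*x(-3 + 1*h(0)) = -5/(-214 + (-3 + 1*0)) = -5/(-214 + (-3 + 0)) = -5/(-214 - 3) = -5/(-217) = -5*(-1/217) = 5/217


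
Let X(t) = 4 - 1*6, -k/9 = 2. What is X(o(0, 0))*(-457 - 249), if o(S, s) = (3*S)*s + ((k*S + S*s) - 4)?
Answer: 1412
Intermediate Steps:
k = -18 (k = -9*2 = -18)
o(S, s) = -4 - 18*S + 4*S*s (o(S, s) = (3*S)*s + ((-18*S + S*s) - 4) = 3*S*s + (-4 - 18*S + S*s) = -4 - 18*S + 4*S*s)
X(t) = -2 (X(t) = 4 - 6 = -2)
X(o(0, 0))*(-457 - 249) = -2*(-457 - 249) = -2*(-706) = 1412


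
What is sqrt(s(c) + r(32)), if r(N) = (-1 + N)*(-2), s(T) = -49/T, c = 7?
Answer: I*sqrt(69) ≈ 8.3066*I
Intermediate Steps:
r(N) = 2 - 2*N
sqrt(s(c) + r(32)) = sqrt(-49/7 + (2 - 2*32)) = sqrt(-49*1/7 + (2 - 64)) = sqrt(-7 - 62) = sqrt(-69) = I*sqrt(69)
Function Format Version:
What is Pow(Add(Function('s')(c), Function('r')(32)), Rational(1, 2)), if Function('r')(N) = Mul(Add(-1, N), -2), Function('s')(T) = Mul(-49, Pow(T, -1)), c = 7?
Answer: Mul(I, Pow(69, Rational(1, 2))) ≈ Mul(8.3066, I)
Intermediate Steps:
Function('r')(N) = Add(2, Mul(-2, N))
Pow(Add(Function('s')(c), Function('r')(32)), Rational(1, 2)) = Pow(Add(Mul(-49, Pow(7, -1)), Add(2, Mul(-2, 32))), Rational(1, 2)) = Pow(Add(Mul(-49, Rational(1, 7)), Add(2, -64)), Rational(1, 2)) = Pow(Add(-7, -62), Rational(1, 2)) = Pow(-69, Rational(1, 2)) = Mul(I, Pow(69, Rational(1, 2)))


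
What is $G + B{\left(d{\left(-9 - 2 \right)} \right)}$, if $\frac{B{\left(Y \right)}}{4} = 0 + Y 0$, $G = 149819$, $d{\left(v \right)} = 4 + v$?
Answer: $149819$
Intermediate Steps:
$B{\left(Y \right)} = 0$ ($B{\left(Y \right)} = 4 \left(0 + Y 0\right) = 4 \left(0 + 0\right) = 4 \cdot 0 = 0$)
$G + B{\left(d{\left(-9 - 2 \right)} \right)} = 149819 + 0 = 149819$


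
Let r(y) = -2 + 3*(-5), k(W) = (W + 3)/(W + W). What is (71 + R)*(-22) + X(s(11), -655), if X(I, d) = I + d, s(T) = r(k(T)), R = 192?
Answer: -6458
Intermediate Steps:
k(W) = (3 + W)/(2*W) (k(W) = (3 + W)/((2*W)) = (3 + W)*(1/(2*W)) = (3 + W)/(2*W))
r(y) = -17 (r(y) = -2 - 15 = -17)
s(T) = -17
(71 + R)*(-22) + X(s(11), -655) = (71 + 192)*(-22) + (-17 - 655) = 263*(-22) - 672 = -5786 - 672 = -6458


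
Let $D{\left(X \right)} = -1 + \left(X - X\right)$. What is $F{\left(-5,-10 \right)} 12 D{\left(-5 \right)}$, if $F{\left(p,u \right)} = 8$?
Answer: $-96$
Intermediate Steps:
$D{\left(X \right)} = -1$ ($D{\left(X \right)} = -1 + 0 = -1$)
$F{\left(-5,-10 \right)} 12 D{\left(-5 \right)} = 8 \cdot 12 \left(-1\right) = 96 \left(-1\right) = -96$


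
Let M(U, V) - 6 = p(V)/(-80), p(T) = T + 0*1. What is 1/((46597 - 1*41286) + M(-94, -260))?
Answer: 4/21281 ≈ 0.00018796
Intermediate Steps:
p(T) = T (p(T) = T + 0 = T)
M(U, V) = 6 - V/80 (M(U, V) = 6 + V/(-80) = 6 + V*(-1/80) = 6 - V/80)
1/((46597 - 1*41286) + M(-94, -260)) = 1/((46597 - 1*41286) + (6 - 1/80*(-260))) = 1/((46597 - 41286) + (6 + 13/4)) = 1/(5311 + 37/4) = 1/(21281/4) = 4/21281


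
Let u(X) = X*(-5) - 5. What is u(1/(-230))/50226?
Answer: -229/2310396 ≈ -9.9117e-5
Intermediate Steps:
u(X) = -5 - 5*X (u(X) = -5*X - 5 = -5 - 5*X)
u(1/(-230))/50226 = (-5 - 5/(-230))/50226 = (-5 - 5*(-1/230))*(1/50226) = (-5 + 1/46)*(1/50226) = -229/46*1/50226 = -229/2310396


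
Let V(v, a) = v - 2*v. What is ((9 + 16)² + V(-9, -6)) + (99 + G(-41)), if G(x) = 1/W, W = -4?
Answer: 2931/4 ≈ 732.75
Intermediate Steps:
V(v, a) = -v
G(x) = -¼ (G(x) = 1/(-4) = -¼)
((9 + 16)² + V(-9, -6)) + (99 + G(-41)) = ((9 + 16)² - 1*(-9)) + (99 - ¼) = (25² + 9) + 395/4 = (625 + 9) + 395/4 = 634 + 395/4 = 2931/4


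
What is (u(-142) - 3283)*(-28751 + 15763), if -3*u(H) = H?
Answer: 126074516/3 ≈ 4.2025e+7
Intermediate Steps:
u(H) = -H/3
(u(-142) - 3283)*(-28751 + 15763) = (-⅓*(-142) - 3283)*(-28751 + 15763) = (142/3 - 3283)*(-12988) = -9707/3*(-12988) = 126074516/3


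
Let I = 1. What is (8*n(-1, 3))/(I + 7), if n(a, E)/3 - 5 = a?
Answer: 12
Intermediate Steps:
n(a, E) = 15 + 3*a
(8*n(-1, 3))/(I + 7) = (8*(15 + 3*(-1)))/(1 + 7) = (8*(15 - 3))/8 = (8*12)*(⅛) = 96*(⅛) = 12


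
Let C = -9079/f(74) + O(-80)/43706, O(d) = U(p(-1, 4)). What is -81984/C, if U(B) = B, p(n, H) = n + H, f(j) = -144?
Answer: -257989874688/198403603 ≈ -1300.3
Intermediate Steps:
p(n, H) = H + n
O(d) = 3 (O(d) = 4 - 1 = 3)
C = 198403603/3146832 (C = -9079/(-144) + 3/43706 = -9079*(-1/144) + 3*(1/43706) = 9079/144 + 3/43706 = 198403603/3146832 ≈ 63.049)
-81984/C = -81984/198403603/3146832 = -81984*3146832/198403603 = -257989874688/198403603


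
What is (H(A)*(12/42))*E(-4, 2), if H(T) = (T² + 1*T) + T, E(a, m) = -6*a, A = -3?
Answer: 144/7 ≈ 20.571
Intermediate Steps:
H(T) = T² + 2*T (H(T) = (T² + T) + T = (T + T²) + T = T² + 2*T)
(H(A)*(12/42))*E(-4, 2) = ((-3*(2 - 3))*(12/42))*(-6*(-4)) = ((-3*(-1))*(12*(1/42)))*24 = (3*(2/7))*24 = (6/7)*24 = 144/7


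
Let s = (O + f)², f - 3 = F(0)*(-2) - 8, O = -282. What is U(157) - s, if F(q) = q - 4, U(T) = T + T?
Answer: -77527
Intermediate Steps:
U(T) = 2*T
F(q) = -4 + q
f = 3 (f = 3 + ((-4 + 0)*(-2) - 8) = 3 + (-4*(-2) - 8) = 3 + (8 - 8) = 3 + 0 = 3)
s = 77841 (s = (-282 + 3)² = (-279)² = 77841)
U(157) - s = 2*157 - 1*77841 = 314 - 77841 = -77527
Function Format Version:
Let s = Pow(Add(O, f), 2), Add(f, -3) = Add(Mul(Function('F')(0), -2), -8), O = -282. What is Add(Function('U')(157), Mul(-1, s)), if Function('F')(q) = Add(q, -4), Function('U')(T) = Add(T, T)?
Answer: -77527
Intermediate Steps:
Function('U')(T) = Mul(2, T)
Function('F')(q) = Add(-4, q)
f = 3 (f = Add(3, Add(Mul(Add(-4, 0), -2), -8)) = Add(3, Add(Mul(-4, -2), -8)) = Add(3, Add(8, -8)) = Add(3, 0) = 3)
s = 77841 (s = Pow(Add(-282, 3), 2) = Pow(-279, 2) = 77841)
Add(Function('U')(157), Mul(-1, s)) = Add(Mul(2, 157), Mul(-1, 77841)) = Add(314, -77841) = -77527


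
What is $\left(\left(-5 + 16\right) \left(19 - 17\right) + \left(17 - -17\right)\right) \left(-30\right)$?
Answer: $-1680$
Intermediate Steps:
$\left(\left(-5 + 16\right) \left(19 - 17\right) + \left(17 - -17\right)\right) \left(-30\right) = \left(11 \cdot 2 + \left(17 + 17\right)\right) \left(-30\right) = \left(22 + 34\right) \left(-30\right) = 56 \left(-30\right) = -1680$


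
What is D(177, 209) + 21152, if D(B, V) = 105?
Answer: 21257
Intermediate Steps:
D(177, 209) + 21152 = 105 + 21152 = 21257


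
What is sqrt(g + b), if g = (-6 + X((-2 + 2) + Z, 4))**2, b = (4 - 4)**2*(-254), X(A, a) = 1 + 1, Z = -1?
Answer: 4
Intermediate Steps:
X(A, a) = 2
b = 0 (b = 0**2*(-254) = 0*(-254) = 0)
g = 16 (g = (-6 + 2)**2 = (-4)**2 = 16)
sqrt(g + b) = sqrt(16 + 0) = sqrt(16) = 4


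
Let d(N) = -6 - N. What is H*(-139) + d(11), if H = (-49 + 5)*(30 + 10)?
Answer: 244623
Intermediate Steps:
H = -1760 (H = -44*40 = -1760)
H*(-139) + d(11) = -1760*(-139) + (-6 - 1*11) = 244640 + (-6 - 11) = 244640 - 17 = 244623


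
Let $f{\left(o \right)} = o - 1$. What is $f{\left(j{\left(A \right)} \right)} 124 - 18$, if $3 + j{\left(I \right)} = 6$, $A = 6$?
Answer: $230$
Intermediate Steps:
$j{\left(I \right)} = 3$ ($j{\left(I \right)} = -3 + 6 = 3$)
$f{\left(o \right)} = -1 + o$
$f{\left(j{\left(A \right)} \right)} 124 - 18 = \left(-1 + 3\right) 124 - 18 = 2 \cdot 124 - 18 = 248 - 18 = 230$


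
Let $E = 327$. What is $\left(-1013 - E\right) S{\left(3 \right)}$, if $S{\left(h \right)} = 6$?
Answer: $-8040$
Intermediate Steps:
$\left(-1013 - E\right) S{\left(3 \right)} = \left(-1013 - 327\right) 6 = \left(-1340\right) 6 = -8040$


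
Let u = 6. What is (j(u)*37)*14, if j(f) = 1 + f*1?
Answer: 3626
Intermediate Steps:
j(f) = 1 + f
(j(u)*37)*14 = ((1 + 6)*37)*14 = (7*37)*14 = 259*14 = 3626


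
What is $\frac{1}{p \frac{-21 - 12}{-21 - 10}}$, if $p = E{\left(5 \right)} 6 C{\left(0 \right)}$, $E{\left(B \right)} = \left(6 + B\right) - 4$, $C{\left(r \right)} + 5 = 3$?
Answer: $- \frac{31}{2772} \approx -0.011183$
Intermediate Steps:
$C{\left(r \right)} = -2$ ($C{\left(r \right)} = -5 + 3 = -2$)
$E{\left(B \right)} = 2 + B$ ($E{\left(B \right)} = \left(6 + B\right) - 4 = 2 + B$)
$p = -84$ ($p = \left(2 + 5\right) 6 \left(-2\right) = 7 \cdot 6 \left(-2\right) = 42 \left(-2\right) = -84$)
$\frac{1}{p \frac{-21 - 12}{-21 - 10}} = \frac{1}{\left(-84\right) \frac{-21 - 12}{-21 - 10}} = \frac{1}{\left(-84\right) \left(- \frac{33}{-31}\right)} = \frac{1}{\left(-84\right) \left(\left(-33\right) \left(- \frac{1}{31}\right)\right)} = \frac{1}{\left(-84\right) \frac{33}{31}} = \frac{1}{- \frac{2772}{31}} = - \frac{31}{2772}$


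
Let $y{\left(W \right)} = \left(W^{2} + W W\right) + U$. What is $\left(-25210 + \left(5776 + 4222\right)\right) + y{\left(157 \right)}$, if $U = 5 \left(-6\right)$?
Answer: $34056$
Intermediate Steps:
$U = -30$
$y{\left(W \right)} = -30 + 2 W^{2}$ ($y{\left(W \right)} = \left(W^{2} + W W\right) - 30 = \left(W^{2} + W^{2}\right) - 30 = 2 W^{2} - 30 = -30 + 2 W^{2}$)
$\left(-25210 + \left(5776 + 4222\right)\right) + y{\left(157 \right)} = \left(-25210 + \left(5776 + 4222\right)\right) - \left(30 - 2 \cdot 157^{2}\right) = \left(-25210 + 9998\right) + \left(-30 + 2 \cdot 24649\right) = -15212 + \left(-30 + 49298\right) = -15212 + 49268 = 34056$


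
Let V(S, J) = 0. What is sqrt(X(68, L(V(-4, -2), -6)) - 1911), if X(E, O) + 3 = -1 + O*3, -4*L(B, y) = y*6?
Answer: 4*I*sqrt(118) ≈ 43.451*I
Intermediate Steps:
L(B, y) = -3*y/2 (L(B, y) = -y*6/4 = -3*y/2)
X(E, O) = -4 + 3*O (X(E, O) = -3 + (-1 + O*3) = -3 + (-1 + 3*O) = -4 + 3*O)
sqrt(X(68, L(V(-4, -2), -6)) - 1911) = sqrt((-4 + 3*(-3/2*(-6))) - 1911) = sqrt((-4 + 3*9) - 1911) = sqrt((-4 + 27) - 1911) = sqrt(23 - 1911) = sqrt(-1888) = 4*I*sqrt(118)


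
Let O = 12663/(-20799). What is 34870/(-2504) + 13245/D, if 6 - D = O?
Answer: 12685475795/6373932 ≈ 1990.2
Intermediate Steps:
O = -1407/2311 (O = 12663*(-1/20799) = -1407/2311 ≈ -0.60883)
D = 15273/2311 (D = 6 - 1*(-1407/2311) = 6 + 1407/2311 = 15273/2311 ≈ 6.6088)
34870/(-2504) + 13245/D = 34870/(-2504) + 13245/(15273/2311) = 34870*(-1/2504) + 13245*(2311/15273) = -17435/1252 + 10203065/5091 = 12685475795/6373932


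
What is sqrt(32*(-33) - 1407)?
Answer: I*sqrt(2463) ≈ 49.629*I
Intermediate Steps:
sqrt(32*(-33) - 1407) = sqrt(-1056 - 1407) = sqrt(-2463) = I*sqrt(2463)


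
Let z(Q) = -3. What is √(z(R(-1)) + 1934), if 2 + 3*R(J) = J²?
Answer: √1931 ≈ 43.943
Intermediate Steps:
R(J) = -⅔ + J²/3
√(z(R(-1)) + 1934) = √(-3 + 1934) = √1931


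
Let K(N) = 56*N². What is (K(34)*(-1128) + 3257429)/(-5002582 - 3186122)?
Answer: 69764779/8188704 ≈ 8.5196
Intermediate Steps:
(K(34)*(-1128) + 3257429)/(-5002582 - 3186122) = ((56*34²)*(-1128) + 3257429)/(-5002582 - 3186122) = ((56*1156)*(-1128) + 3257429)/(-8188704) = (64736*(-1128) + 3257429)*(-1/8188704) = (-73022208 + 3257429)*(-1/8188704) = -69764779*(-1/8188704) = 69764779/8188704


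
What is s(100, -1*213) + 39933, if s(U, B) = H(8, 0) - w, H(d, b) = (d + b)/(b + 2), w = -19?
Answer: 39956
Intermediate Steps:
H(d, b) = (b + d)/(2 + b)
s(U, B) = 23 (s(U, B) = (0 + 8)/(2 + 0) - 1*(-19) = 8/2 + 19 = (½)*8 + 19 = 4 + 19 = 23)
s(100, -1*213) + 39933 = 23 + 39933 = 39956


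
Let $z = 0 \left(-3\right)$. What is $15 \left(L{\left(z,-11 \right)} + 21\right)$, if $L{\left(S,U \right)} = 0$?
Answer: $315$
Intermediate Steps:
$z = 0$
$15 \left(L{\left(z,-11 \right)} + 21\right) = 15 \left(0 + 21\right) = 15 \cdot 21 = 315$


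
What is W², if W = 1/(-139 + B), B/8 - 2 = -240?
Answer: 1/4173849 ≈ 2.3959e-7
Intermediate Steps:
B = -1904 (B = 16 + 8*(-240) = 16 - 1920 = -1904)
W = -1/2043 (W = 1/(-139 - 1904) = 1/(-2043) = -1/2043 ≈ -0.00048948)
W² = (-1/2043)² = 1/4173849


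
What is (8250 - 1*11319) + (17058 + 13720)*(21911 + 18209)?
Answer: 1234810291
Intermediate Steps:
(8250 - 1*11319) + (17058 + 13720)*(21911 + 18209) = (8250 - 11319) + 30778*40120 = -3069 + 1234813360 = 1234810291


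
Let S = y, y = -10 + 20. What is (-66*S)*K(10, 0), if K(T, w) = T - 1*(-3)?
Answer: -8580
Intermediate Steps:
y = 10
K(T, w) = 3 + T (K(T, w) = T + 3 = 3 + T)
S = 10
(-66*S)*K(10, 0) = (-66*10)*(3 + 10) = -660*13 = -8580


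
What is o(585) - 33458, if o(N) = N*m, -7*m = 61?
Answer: -269891/7 ≈ -38556.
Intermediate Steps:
m = -61/7 (m = -1/7*61 = -61/7 ≈ -8.7143)
o(N) = -61*N/7 (o(N) = N*(-61/7) = -61*N/7)
o(585) - 33458 = -61/7*585 - 33458 = -35685/7 - 33458 = -269891/7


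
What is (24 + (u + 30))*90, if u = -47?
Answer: 630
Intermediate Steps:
(24 + (u + 30))*90 = (24 + (-47 + 30))*90 = (24 - 17)*90 = 7*90 = 630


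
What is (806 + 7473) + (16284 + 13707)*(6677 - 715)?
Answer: 178814621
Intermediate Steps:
(806 + 7473) + (16284 + 13707)*(6677 - 715) = 8279 + 29991*5962 = 8279 + 178806342 = 178814621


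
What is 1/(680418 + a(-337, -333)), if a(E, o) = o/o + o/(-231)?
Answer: 77/52392374 ≈ 1.4697e-6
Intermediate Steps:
a(E, o) = 1 - o/231 (a(E, o) = 1 + o*(-1/231) = 1 - o/231)
1/(680418 + a(-337, -333)) = 1/(680418 + (1 - 1/231*(-333))) = 1/(680418 + (1 + 111/77)) = 1/(680418 + 188/77) = 1/(52392374/77) = 77/52392374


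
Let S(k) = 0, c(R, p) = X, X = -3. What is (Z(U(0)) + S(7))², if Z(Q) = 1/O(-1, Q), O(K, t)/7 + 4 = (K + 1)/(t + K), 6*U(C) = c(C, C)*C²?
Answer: 1/784 ≈ 0.0012755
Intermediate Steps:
c(R, p) = -3
U(C) = -C²/2 (U(C) = (-3*C²)/6 = -C²/2)
O(K, t) = -28 + 7*(1 + K)/(K + t) (O(K, t) = -28 + 7*((K + 1)/(t + K)) = -28 + 7*((1 + K)/(K + t)) = -28 + 7*(1 + K)/(K + t))
Z(Q) = (-1 + Q)/(7*(4 - 4*Q)) (Z(Q) = 1/(7*(1 - 4*Q - 3*(-1))/(-1 + Q)) = 1/(7*(1 - 4*Q + 3)/(-1 + Q)) = 1/(7*(4 - 4*Q)/(-1 + Q)) = (-1 + Q)/(7*(4 - 4*Q)))
(Z(U(0)) + S(7))² = (-1/28 + 0)² = (-1/28)² = 1/784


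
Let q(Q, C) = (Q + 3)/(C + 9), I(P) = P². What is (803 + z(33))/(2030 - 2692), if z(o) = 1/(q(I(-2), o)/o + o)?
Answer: -5247803/4326170 ≈ -1.2130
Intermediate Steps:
q(Q, C) = (3 + Q)/(9 + C)
z(o) = 1/(o + 7/(o*(9 + o))) (z(o) = 1/(((3 + (-2)²)/(9 + o))/o + o) = 1/(((3 + 4)/(9 + o))/o + o) = 1/((7/(9 + o))/o + o) = 1/(7/(o*(9 + o)) + o) = 1/(o + 7/(o*(9 + o))))
(803 + z(33))/(2030 - 2692) = (803 + 33*(9 + 33)/(7 + 33²*(9 + 33)))/(2030 - 2692) = (803 + 33*42/(7 + 1089*42))/(-662) = (803 + 33*42/(7 + 45738))*(-1/662) = (803 + 33*42/45745)*(-1/662) = (803 + 33*(1/45745)*42)*(-1/662) = (803 + 198/6535)*(-1/662) = (5247803/6535)*(-1/662) = -5247803/4326170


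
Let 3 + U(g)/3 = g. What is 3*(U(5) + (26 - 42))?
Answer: -30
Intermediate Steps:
U(g) = -9 + 3*g
3*(U(5) + (26 - 42)) = 3*((-9 + 3*5) + (26 - 42)) = 3*((-9 + 15) - 16) = 3*(6 - 16) = 3*(-10) = -30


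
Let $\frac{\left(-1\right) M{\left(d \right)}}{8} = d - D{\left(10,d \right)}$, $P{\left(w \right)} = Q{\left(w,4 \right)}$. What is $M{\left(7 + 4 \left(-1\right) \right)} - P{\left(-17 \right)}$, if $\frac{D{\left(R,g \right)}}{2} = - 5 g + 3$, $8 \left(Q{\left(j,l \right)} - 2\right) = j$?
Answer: $- \frac{1727}{8} \approx -215.88$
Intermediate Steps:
$Q{\left(j,l \right)} = 2 + \frac{j}{8}$
$P{\left(w \right)} = 2 + \frac{w}{8}$
$D{\left(R,g \right)} = 6 - 10 g$ ($D{\left(R,g \right)} = 2 \left(- 5 g + 3\right) = 2 \left(3 - 5 g\right) = 6 - 10 g$)
$M{\left(d \right)} = 48 - 88 d$ ($M{\left(d \right)} = - 8 \left(d - \left(6 - 10 d\right)\right) = - 8 \left(d + \left(-6 + 10 d\right)\right) = - 8 \left(-6 + 11 d\right) = 48 - 88 d$)
$M{\left(7 + 4 \left(-1\right) \right)} - P{\left(-17 \right)} = \left(48 - 88 \left(7 + 4 \left(-1\right)\right)\right) - \left(2 + \frac{1}{8} \left(-17\right)\right) = \left(48 - 88 \left(7 - 4\right)\right) - \left(2 - \frac{17}{8}\right) = \left(48 - 264\right) - - \frac{1}{8} = \left(48 - 264\right) + \frac{1}{8} = -216 + \frac{1}{8} = - \frac{1727}{8}$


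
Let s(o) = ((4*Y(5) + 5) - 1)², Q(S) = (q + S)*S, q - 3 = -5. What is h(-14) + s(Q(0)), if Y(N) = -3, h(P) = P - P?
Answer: 64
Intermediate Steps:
q = -2 (q = 3 - 5 = -2)
h(P) = 0
Q(S) = S*(-2 + S) (Q(S) = (-2 + S)*S = S*(-2 + S))
s(o) = 64 (s(o) = ((4*(-3) + 5) - 1)² = ((-12 + 5) - 1)² = (-7 - 1)² = (-8)² = 64)
h(-14) + s(Q(0)) = 0 + 64 = 64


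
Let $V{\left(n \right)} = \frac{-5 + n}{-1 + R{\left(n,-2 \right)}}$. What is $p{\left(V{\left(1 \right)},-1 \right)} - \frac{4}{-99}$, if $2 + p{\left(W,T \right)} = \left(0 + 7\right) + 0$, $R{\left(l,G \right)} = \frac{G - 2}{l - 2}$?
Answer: $\frac{499}{99} \approx 5.0404$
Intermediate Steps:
$R{\left(l,G \right)} = \frac{-2 + G}{-2 + l}$
$V{\left(n \right)} = \frac{-5 + n}{-1 - \frac{4}{-2 + n}}$ ($V{\left(n \right)} = \frac{-5 + n}{-1 + \frac{-2 - 2}{-2 + n}} = \frac{-5 + n}{-1 + \frac{1}{-2 + n} \left(-4\right)} = \frac{-5 + n}{-1 - \frac{4}{-2 + n}}$)
$p{\left(W,T \right)} = 5$ ($p{\left(W,T \right)} = -2 + \left(\left(0 + 7\right) + 0\right) = -2 + \left(7 + 0\right) = -2 + 7 = 5$)
$p{\left(V{\left(1 \right)},-1 \right)} - \frac{4}{-99} = 5 - \frac{4}{-99} = 5 - - \frac{4}{99} = 5 + \frac{4}{99} = \frac{499}{99}$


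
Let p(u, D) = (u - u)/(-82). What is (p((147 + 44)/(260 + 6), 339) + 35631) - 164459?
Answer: -128828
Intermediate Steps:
p(u, D) = 0 (p(u, D) = 0*(-1/82) = 0)
(p((147 + 44)/(260 + 6), 339) + 35631) - 164459 = (0 + 35631) - 164459 = 35631 - 164459 = -128828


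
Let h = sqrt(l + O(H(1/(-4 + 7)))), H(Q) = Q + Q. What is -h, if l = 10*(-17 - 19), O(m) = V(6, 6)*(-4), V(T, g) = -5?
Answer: -2*I*sqrt(85) ≈ -18.439*I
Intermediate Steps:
H(Q) = 2*Q
O(m) = 20 (O(m) = -5*(-4) = 20)
l = -360 (l = 10*(-36) = -360)
h = 2*I*sqrt(85) (h = sqrt(-360 + 20) = sqrt(-340) = 2*I*sqrt(85) ≈ 18.439*I)
-h = -2*I*sqrt(85)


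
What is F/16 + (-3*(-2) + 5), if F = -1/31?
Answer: 5455/496 ≈ 10.998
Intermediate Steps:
F = -1/31 (F = -1*1/31 = -1/31 ≈ -0.032258)
F/16 + (-3*(-2) + 5) = -1/31/16 + (-3*(-2) + 5) = -1/31*1/16 + (6 + 5) = -1/496 + 11 = 5455/496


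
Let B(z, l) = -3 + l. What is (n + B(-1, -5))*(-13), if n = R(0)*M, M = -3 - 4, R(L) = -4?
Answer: -260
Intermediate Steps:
M = -7
n = 28 (n = -4*(-7) = 28)
(n + B(-1, -5))*(-13) = (28 + (-3 - 5))*(-13) = (28 - 8)*(-13) = 20*(-13) = -260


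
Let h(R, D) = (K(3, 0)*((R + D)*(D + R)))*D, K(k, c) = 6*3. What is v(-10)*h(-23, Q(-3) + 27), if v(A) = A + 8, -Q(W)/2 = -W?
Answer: -3024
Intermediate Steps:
Q(W) = 2*W (Q(W) = -(-2)*W = 2*W)
K(k, c) = 18
v(A) = 8 + A
h(R, D) = 18*D*(D + R)**2 (h(R, D) = (18*((R + D)*(D + R)))*D = (18*((D + R)*(D + R)))*D = (18*(D + R)**2)*D = 18*D*(D + R)**2)
v(-10)*h(-23, Q(-3) + 27) = (8 - 10)*(18*(2*(-3) + 27)*((2*(-3) + 27) - 23)**2) = -36*(-6 + 27)*((-6 + 27) - 23)**2 = -36*21*(21 - 23)**2 = -36*21*(-2)**2 = -36*21*4 = -2*1512 = -3024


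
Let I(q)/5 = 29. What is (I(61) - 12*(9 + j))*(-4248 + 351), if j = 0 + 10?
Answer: 323451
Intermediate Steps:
j = 10
I(q) = 145 (I(q) = 5*29 = 145)
(I(61) - 12*(9 + j))*(-4248 + 351) = (145 - 12*(9 + 10))*(-4248 + 351) = (145 - 12*19)*(-3897) = (145 - 228)*(-3897) = -83*(-3897) = 323451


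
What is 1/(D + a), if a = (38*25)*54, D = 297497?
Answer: 1/348797 ≈ 2.8670e-6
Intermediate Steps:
a = 51300 (a = 950*54 = 51300)
1/(D + a) = 1/(297497 + 51300) = 1/348797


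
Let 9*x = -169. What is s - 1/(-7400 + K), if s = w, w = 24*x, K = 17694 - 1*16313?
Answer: -8137685/18057 ≈ -450.67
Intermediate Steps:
x = -169/9 (x = (1/9)*(-169) = -169/9 ≈ -18.778)
K = 1381 (K = 17694 - 16313 = 1381)
w = -1352/3 (w = 24*(-169/9) = -1352/3 ≈ -450.67)
s = -1352/3 ≈ -450.67
s - 1/(-7400 + K) = -1352/3 - 1/(-7400 + 1381) = -1352/3 - 1/(-6019) = -1352/3 - 1*(-1/6019) = -1352/3 + 1/6019 = -8137685/18057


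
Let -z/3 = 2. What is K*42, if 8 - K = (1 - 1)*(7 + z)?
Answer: 336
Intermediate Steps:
z = -6 (z = -3*2 = -6)
K = 8 (K = 8 - (1 - 1)*(7 - 6) = 8 - 0 = 8 - 1*0 = 8 + 0 = 8)
K*42 = 8*42 = 336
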